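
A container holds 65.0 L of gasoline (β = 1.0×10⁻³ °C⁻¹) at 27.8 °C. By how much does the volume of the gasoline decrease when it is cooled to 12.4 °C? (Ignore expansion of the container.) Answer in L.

ΔV = 1.00 L

|ΔT| = |12.4 − 27.8| = 15.4 K
ΔV = βV₀ΔT = (1.0×10⁻³)(65.0)(15.4) = 1.00 L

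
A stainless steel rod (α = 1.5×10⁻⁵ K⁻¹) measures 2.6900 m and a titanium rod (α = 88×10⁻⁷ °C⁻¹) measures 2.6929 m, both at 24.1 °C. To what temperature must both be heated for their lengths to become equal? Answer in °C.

Equal length when α₁L₁ΔT − α₂L₂ΔT = L₂ − L₁ = 2.90×10⁻³ m
α₁L₁ = 4.035×10⁻⁵, α₂L₂ = 2.369752×10⁻⁵ → Δ(αL) = 1.665248×10⁻⁵ m/K
ΔT = 2.90×10⁻³ / 1.665248×10⁻⁵ = 174.148 K, so T = 24.1 + 174.148 = 198.248 °C

T = 198.2 °C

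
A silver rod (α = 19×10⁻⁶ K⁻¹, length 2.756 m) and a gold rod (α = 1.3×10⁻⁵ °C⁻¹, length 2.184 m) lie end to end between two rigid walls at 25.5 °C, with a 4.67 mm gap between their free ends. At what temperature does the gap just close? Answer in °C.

α₁L₁ = 5.2364×10⁻⁵ m/K, α₂L₂ = 2.8392×10⁻⁵ m/K → total 8.0756×10⁻⁵ m/K
ΔT = g/(α₁L₁+α₂L₂) = 4.67×10⁻³ / 8.0756×10⁻⁵ = 57.829 K
T = 25.5 + 57.829 = 83.329 °C

T = 83.3 °C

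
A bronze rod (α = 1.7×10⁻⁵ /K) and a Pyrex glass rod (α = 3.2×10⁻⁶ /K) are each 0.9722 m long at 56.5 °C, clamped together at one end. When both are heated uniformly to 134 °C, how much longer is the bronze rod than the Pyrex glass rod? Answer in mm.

ΔT = 77.5 K
bronze: ΔL = 1.7×10⁻⁵ × 0.9722 m × 77.5 = 1.2809×10⁻³ m = 1.2809 mm
Pyrex glass: ΔL = 3.2×10⁻⁶ × 0.9722 m × 77.5 = 2.4111×10⁻⁴ m = 0.24111 mm
difference = 1.2809 − 0.24111 = 1.03979 mm

1.04 mm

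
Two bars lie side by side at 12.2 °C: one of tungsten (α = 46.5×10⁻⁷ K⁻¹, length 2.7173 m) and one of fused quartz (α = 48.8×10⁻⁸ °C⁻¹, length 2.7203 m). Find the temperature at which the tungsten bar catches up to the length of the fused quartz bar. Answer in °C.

Equal length when α₁L₁ΔT − α₂L₂ΔT = L₂ − L₁ = 3.00×10⁻³ m
α₁L₁ = 1.2635445×10⁻⁵, α₂L₂ = 1.3275064×10⁻⁶ → Δ(αL) = 1.13079386×10⁻⁵ m/K
ΔT = 3.00×10⁻³ / 1.13079386×10⁻⁵ = 265.300 K, so T = 12.2 + 265.300 = 277.500 °C

T = 277.5 °C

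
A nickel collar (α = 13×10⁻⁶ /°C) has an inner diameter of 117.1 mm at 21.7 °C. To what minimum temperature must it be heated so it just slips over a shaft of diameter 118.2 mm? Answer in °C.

Required Δd = 118.2 − 117.1 = 1.1 mm
Δd = αd₀ΔT ⇒ ΔT = Δd/(αd₀) = 1.1 / (13×10⁻⁶ × 117.1) = 722.59 K
T_min = 21.7 + 722.59 = 744.29 °C

T = 744 °C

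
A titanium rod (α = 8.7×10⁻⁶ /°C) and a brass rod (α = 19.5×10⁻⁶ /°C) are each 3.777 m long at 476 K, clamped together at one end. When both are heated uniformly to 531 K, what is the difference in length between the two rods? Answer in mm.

2.24 mm

ΔT = 55 K
titanium: ΔL = 8.7×10⁻⁶ × 3.777 m × 55 = 1.8073×10⁻³ m = 1.8073 mm
brass: ΔL = 19.5×10⁻⁶ × 3.777 m × 55 = 4.0508×10⁻³ m = 4.0508 mm
difference = 4.0508 − 1.8073 = 2.2435 mm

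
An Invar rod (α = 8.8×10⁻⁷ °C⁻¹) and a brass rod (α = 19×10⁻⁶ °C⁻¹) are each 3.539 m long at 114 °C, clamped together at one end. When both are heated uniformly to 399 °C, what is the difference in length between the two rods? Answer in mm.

18.3 mm

ΔT = 285 K
Invar: ΔL = 8.8×10⁻⁷ × 3.539 m × 285 = 8.8758×10⁻⁴ m = 0.88758 mm
brass: ΔL = 19×10⁻⁶ × 3.539 m × 285 = 1.9164×10⁻² m = 19.164 mm
difference = 19.164 − 0.88758 = 18.27642 mm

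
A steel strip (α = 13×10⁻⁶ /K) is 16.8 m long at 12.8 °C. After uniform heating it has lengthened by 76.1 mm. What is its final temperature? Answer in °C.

ΔL = αL₀ΔT ⇒ ΔT = ΔL / (αL₀)
ΔT = 76.1×10⁻³ m / (13×10⁻⁶ × 16.8 m) = 348.44 K
T = 12.8 + 348.44 = 361.24 °C

T = 361 °C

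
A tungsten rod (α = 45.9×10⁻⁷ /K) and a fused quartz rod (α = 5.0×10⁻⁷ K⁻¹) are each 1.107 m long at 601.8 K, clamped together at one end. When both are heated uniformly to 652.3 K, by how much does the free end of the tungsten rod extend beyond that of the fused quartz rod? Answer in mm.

0.229 mm

ΔT = 50.5 K
tungsten: ΔL = 45.9×10⁻⁷ × 1.107 m × 50.5 = 2.5660×10⁻⁴ m = 0.25660 mm
fused quartz: ΔL = 5.0×10⁻⁷ × 1.107 m × 50.5 = 2.7952×10⁻⁵ m = 0.027952 mm
difference = 0.25660 − 0.027952 = 0.228648 mm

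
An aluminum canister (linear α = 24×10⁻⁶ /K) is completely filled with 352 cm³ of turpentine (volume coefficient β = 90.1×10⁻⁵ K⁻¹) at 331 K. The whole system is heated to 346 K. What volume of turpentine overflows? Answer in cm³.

The canister also expands: β_container ≈ 3α = 7.2×10⁻⁵ /K
Net overflow = V₀(β_liq − 3α_cont)ΔT
β − 3α = 9.01×10⁻⁴ − 7.2×10⁻⁵ = 8.29×10⁻⁴ /K; ΔT = 15 K
ΔV = 352 × 8.29×10⁻⁴ × 15 = 4.38 cm³

4.38 cm³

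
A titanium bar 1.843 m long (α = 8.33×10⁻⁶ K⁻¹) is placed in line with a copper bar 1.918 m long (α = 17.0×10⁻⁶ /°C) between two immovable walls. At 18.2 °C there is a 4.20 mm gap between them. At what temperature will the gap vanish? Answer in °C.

α₁L₁ = 1.535219×10⁻⁵ m/K, α₂L₂ = 3.2606×10⁻⁵ m/K → total 4.795819×10⁻⁵ m/K
ΔT = g/(α₁L₁+α₂L₂) = 4.20×10⁻³ / 4.795819×10⁻⁵ = 87.58 K
T = 18.2 + 87.58 = 105.78 °C

T = 106 °C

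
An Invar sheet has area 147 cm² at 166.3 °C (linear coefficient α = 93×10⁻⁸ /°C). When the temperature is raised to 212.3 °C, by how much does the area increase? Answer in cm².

Area coefficient ≈ 2α; |ΔT| = 46.0 K
ΔA = 2αA₀ΔT = 2(93×10⁻⁸)(147)(46.0) = 0.0126 cm²

ΔA = 0.0126 cm²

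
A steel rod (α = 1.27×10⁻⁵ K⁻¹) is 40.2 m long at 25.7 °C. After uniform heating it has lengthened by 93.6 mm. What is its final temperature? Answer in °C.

T = 209 °C

ΔL = αL₀ΔT ⇒ ΔT = ΔL / (αL₀)
ΔT = 93.6×10⁻³ m / (1.27×10⁻⁵ × 40.2 m) = 183.34 K
T = 25.7 + 183.34 = 209.04 °C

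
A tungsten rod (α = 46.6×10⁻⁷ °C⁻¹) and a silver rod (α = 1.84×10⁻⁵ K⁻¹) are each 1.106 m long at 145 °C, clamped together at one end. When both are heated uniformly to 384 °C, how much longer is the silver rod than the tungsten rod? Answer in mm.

ΔT = 239 K
tungsten: ΔL = 46.6×10⁻⁷ × 1.106 m × 239 = 1.2318×10⁻³ m = 1.2318 mm
silver: ΔL = 1.84×10⁻⁵ × 1.106 m × 239 = 4.8637×10⁻³ m = 4.8637 mm
difference = 4.8637 − 1.2318 = 3.6319 mm

3.63 mm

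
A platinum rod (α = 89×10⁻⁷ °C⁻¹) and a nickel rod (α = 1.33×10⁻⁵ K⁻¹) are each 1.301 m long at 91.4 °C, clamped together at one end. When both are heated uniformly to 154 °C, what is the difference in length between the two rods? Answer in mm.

0.358 mm

ΔT = 62.6 K
platinum: ΔL = 89×10⁻⁷ × 1.301 m × 62.6 = 7.2484×10⁻⁴ m = 0.72484 mm
nickel: ΔL = 1.33×10⁻⁵ × 1.301 m × 62.6 = 1.0832×10⁻³ m = 1.0832 mm
difference = 1.0832 − 0.72484 = 0.35836 mm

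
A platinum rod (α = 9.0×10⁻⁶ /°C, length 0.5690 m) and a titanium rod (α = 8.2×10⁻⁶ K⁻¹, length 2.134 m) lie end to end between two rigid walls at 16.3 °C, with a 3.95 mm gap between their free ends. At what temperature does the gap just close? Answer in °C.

T = 191 °C

α₁L₁ = 5.121×10⁻⁶ m/K, α₂L₂ = 1.74988×10⁻⁵ m/K → total 2.26198×10⁻⁵ m/K
ΔT = g/(α₁L₁+α₂L₂) = 3.95×10⁻³ / 2.26198×10⁻⁵ = 174.63 K
T = 16.3 + 174.63 = 190.93 °C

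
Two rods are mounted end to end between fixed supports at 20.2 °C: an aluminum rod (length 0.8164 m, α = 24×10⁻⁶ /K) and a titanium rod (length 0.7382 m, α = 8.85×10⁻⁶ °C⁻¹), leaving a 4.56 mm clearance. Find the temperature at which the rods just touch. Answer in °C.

T = 195 °C

Gap closes when ΔL₁ + ΔL₂ = 4.56 mm = 4.56×10⁻³ m
(α₁L₁ + α₂L₂)ΔT = g
α₁L₁ + α₂L₂ = 24×10⁻⁶×0.8164 + 8.85×10⁻⁶×0.7382 = 2.612667×10⁻⁵ m/K
ΔT = 4.56×10⁻³ / 2.612667×10⁻⁵ = 174.53 K
T = 20.2 + 174.53 = 194.73 °C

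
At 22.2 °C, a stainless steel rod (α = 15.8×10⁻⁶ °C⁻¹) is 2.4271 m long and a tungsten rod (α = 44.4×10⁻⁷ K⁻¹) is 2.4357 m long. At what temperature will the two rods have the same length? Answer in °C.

L₁(1 + α₁ΔT) = L₂(1 + α₂ΔT) ⇒ ΔT = (L₂ − L₁)/(α₁L₁ − α₂L₂)
L₂ − L₁ = 2.4357 − 2.4271 = 8.60×10⁻³ m
α₁L₁ − α₂L₂ = 15.8×10⁻⁶×2.4271 − 44.4×10⁻⁷×2.4357 = 2.7533672×10⁻⁵ m/K
ΔT = 8.60×10⁻³ / 2.7533672×10⁻⁵ = 312.345 K
T = 22.2 + 312.345 = 334.545 °C

T = 334.5 °C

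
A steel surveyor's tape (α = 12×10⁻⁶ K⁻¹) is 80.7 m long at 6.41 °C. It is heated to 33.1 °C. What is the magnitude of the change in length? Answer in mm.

ΔL = 25.8 mm

|ΔT| = |33.1 − 6.41| = 26.69 K
ΔL = αL₀ΔT = (12×10⁻⁶)(80.7)(26.69) = 2.58×10⁻² m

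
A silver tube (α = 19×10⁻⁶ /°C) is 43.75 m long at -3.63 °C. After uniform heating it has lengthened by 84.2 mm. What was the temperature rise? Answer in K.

ΔL = αL₀ΔT ⇒ ΔT = ΔL / (αL₀)
ΔT = 84.2×10⁻³ m / (19×10⁻⁶ × 43.75 m) = 101.29 K

ΔT = 101 K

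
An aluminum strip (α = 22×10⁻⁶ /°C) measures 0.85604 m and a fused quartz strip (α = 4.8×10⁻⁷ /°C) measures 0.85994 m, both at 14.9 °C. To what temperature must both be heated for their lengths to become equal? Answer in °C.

L₁(1 + α₁ΔT) = L₂(1 + α₂ΔT) ⇒ ΔT = (L₂ − L₁)/(α₁L₁ − α₂L₂)
L₂ − L₁ = 0.85994 − 0.85604 = 3.90×10⁻³ m
α₁L₁ − α₂L₂ = 22×10⁻⁶×0.85604 − 4.8×10⁻⁷×0.85994 = 1.84201088×10⁻⁵ m/K
ΔT = 3.90×10⁻³ / 1.84201088×10⁻⁵ = 211.725 K
T = 14.9 + 211.725 = 226.625 °C

T = 226.6 °C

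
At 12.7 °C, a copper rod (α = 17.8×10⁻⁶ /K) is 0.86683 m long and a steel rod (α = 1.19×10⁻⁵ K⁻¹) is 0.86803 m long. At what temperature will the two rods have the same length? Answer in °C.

T = 248.0 °C

Equal length when α₁L₁ΔT − α₂L₂ΔT = L₂ − L₁ = 1.20×10⁻³ m
α₁L₁ = 1.5429574×10⁻⁵, α₂L₂ = 1.0329557×10⁻⁵ → Δ(αL) = 5.100017×10⁻⁶ m/K
ΔT = 1.20×10⁻³ / 5.100017×10⁻⁶ = 235.293 K, so T = 12.7 + 235.293 = 247.993 °C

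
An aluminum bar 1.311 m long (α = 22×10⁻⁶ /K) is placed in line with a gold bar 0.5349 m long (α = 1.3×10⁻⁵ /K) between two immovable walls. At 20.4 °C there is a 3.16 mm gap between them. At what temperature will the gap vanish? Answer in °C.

T = 109 °C

α₁L₁ = 2.8842×10⁻⁵ m/K, α₂L₂ = 6.9537×10⁻⁶ m/K → total 3.57957×10⁻⁵ m/K
ΔT = g/(α₁L₁+α₂L₂) = 3.16×10⁻³ / 3.57957×10⁻⁵ = 88.28 K
T = 20.4 + 88.28 = 108.68 °C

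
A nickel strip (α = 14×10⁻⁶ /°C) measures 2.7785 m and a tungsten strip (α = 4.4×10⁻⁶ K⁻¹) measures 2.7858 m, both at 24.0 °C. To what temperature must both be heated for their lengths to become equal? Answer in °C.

T = 298.0 °C

Equal length when α₁L₁ΔT − α₂L₂ΔT = L₂ − L₁ = 7.30×10⁻³ m
α₁L₁ = 3.8899×10⁻⁵, α₂L₂ = 1.225752×10⁻⁵ → Δ(αL) = 2.664148×10⁻⁵ m/K
ΔT = 7.30×10⁻³ / 2.664148×10⁻⁵ = 274.009 K, so T = 24.0 + 274.009 = 298.009 °C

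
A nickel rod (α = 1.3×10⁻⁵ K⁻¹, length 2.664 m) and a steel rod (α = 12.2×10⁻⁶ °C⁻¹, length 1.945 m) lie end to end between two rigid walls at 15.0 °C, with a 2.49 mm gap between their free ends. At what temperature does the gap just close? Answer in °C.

α₁L₁ = 3.4632×10⁻⁵ m/K, α₂L₂ = 2.3729×10⁻⁵ m/K → total 5.8361×10⁻⁵ m/K
ΔT = g/(α₁L₁+α₂L₂) = 2.49×10⁻³ / 5.8361×10⁻⁵ = 42.665 K
T = 15.0 + 42.665 = 57.665 °C

T = 57.7 °C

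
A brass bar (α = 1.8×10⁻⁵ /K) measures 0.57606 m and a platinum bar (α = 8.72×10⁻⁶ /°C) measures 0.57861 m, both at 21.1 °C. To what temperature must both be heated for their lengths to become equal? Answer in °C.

T = 500.1 °C

Equal length when α₁L₁ΔT − α₂L₂ΔT = L₂ − L₁ = 2.55×10⁻³ m
α₁L₁ = 1.036908×10⁻⁵, α₂L₂ = 5.0454792×10⁻⁶ → Δ(αL) = 5.3236008×10⁻⁶ m/K
ΔT = 2.55×10⁻³ / 5.3236008×10⁻⁶ = 478.999 K, so T = 21.1 + 478.999 = 500.099 °C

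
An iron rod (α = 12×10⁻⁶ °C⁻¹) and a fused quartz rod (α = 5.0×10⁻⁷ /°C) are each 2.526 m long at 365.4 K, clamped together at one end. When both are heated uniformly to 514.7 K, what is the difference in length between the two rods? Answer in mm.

4.34 mm

ΔT = 149.3 K
iron: ΔL = 12×10⁻⁶ × 2.526 m × 149.3 = 4.5256×10⁻³ m = 4.5256 mm
fused quartz: ΔL = 5.0×10⁻⁷ × 2.526 m × 149.3 = 1.8857×10⁻⁴ m = 0.18857 mm
difference = 4.5256 − 0.18857 = 4.33703 mm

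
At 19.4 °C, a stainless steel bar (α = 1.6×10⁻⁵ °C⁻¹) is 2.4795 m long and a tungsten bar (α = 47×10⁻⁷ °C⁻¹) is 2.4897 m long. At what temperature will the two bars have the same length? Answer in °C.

Equal length when α₁L₁ΔT − α₂L₂ΔT = L₂ − L₁ = 1.02×10⁻² m
α₁L₁ = 3.9672×10⁻⁵, α₂L₂ = 1.170159×10⁻⁵ → Δ(αL) = 2.797041×10⁻⁵ m/K
ΔT = 1.02×10⁻² / 2.797041×10⁻⁵ = 364.671 K, so T = 19.4 + 364.671 = 384.071 °C

T = 384.1 °C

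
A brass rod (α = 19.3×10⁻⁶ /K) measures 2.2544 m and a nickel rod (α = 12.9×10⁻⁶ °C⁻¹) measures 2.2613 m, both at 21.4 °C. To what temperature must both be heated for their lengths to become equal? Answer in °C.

T = 502.6 °C

L₁(1 + α₁ΔT) = L₂(1 + α₂ΔT) ⇒ ΔT = (L₂ − L₁)/(α₁L₁ − α₂L₂)
L₂ − L₁ = 2.2613 − 2.2544 = 6.90×10⁻³ m
α₁L₁ − α₂L₂ = 19.3×10⁻⁶×2.2544 − 12.9×10⁻⁶×2.2613 = 1.433915×10⁻⁵ m/K
ΔT = 6.90×10⁻³ / 1.433915×10⁻⁵ = 481.200 K
T = 21.4 + 481.200 = 502.600 °C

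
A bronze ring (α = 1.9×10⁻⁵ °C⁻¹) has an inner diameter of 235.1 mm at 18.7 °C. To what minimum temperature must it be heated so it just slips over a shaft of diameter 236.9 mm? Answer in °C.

T = 422 °C

Required Δd = 236.9 − 235.1 = 1.8 mm
Δd = αd₀ΔT ⇒ ΔT = Δd/(αd₀) = 1.8 / (1.9×10⁻⁵ × 235.1) = 402.96 K
T_min = 18.7 + 402.96 = 421.66 °C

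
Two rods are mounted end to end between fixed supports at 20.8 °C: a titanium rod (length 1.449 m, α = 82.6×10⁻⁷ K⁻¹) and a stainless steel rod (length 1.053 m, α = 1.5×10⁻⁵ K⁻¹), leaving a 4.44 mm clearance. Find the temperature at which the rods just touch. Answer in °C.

T = 181 °C

α₁L₁ = 1.196874×10⁻⁵ m/K, α₂L₂ = 1.5795×10⁻⁵ m/K → total 2.776374×10⁻⁵ m/K
ΔT = g/(α₁L₁+α₂L₂) = 4.44×10⁻³ / 2.776374×10⁻⁵ = 159.92 K
T = 20.8 + 159.92 = 180.72 °C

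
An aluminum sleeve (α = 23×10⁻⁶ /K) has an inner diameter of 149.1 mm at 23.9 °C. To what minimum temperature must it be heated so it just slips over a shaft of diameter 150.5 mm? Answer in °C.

Required Δd = 150.5 − 149.1 = 1.4 mm
Δd = αd₀ΔT ⇒ ΔT = Δd/(αd₀) = 1.4 / (23×10⁻⁶ × 149.1) = 408.25 K
T_min = 23.9 + 408.25 = 432.15 °C

T = 432 °C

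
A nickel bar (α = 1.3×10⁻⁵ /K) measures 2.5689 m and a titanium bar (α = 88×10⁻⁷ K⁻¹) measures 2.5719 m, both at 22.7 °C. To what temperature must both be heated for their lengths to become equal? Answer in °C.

T = 301.4 °C

Equal length when α₁L₁ΔT − α₂L₂ΔT = L₂ − L₁ = 3.00×10⁻³ m
α₁L₁ = 3.33957×10⁻⁵, α₂L₂ = 2.263272×10⁻⁵ → Δ(αL) = 1.076298×10⁻⁵ m/K
ΔT = 3.00×10⁻³ / 1.076298×10⁻⁵ = 278.733 K, so T = 22.7 + 278.733 = 301.433 °C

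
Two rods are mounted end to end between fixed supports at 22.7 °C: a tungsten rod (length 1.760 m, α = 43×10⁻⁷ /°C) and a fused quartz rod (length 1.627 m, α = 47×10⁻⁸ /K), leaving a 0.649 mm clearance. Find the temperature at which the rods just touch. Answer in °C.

T = 101 °C

Gap closes when ΔL₁ + ΔL₂ = 0.649 mm = 6.49×10⁻⁴ m
(α₁L₁ + α₂L₂)ΔT = g
α₁L₁ + α₂L₂ = 43×10⁻⁷×1.760 + 47×10⁻⁸×1.627 = 8.33269×10⁻⁶ m/K
ΔT = 6.49×10⁻⁴ / 8.33269×10⁻⁶ = 77.89 K
T = 22.7 + 77.89 = 100.59 °C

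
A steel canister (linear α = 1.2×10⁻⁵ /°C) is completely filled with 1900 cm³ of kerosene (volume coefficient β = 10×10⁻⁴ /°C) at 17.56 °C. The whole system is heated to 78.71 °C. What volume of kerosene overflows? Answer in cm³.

The canister also expands: β_container ≈ 3α = 3.6×10⁻⁵ /K
Net overflow = V₀(β_liq − 3α_cont)ΔT
β − 3α = 1.00×10⁻³ − 3.6×10⁻⁵ = 9.64×10⁻⁴ /K; ΔT = 61.15 K
ΔV = 1900 × 9.64×10⁻⁴ × 61.15 = 112 cm³

112 cm³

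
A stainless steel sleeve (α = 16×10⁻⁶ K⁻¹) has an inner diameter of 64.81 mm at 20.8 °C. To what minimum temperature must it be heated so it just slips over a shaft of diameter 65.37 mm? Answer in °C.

Required Δd = 65.37 − 64.81 = 0.56 mm
Δd = αd₀ΔT ⇒ ΔT = Δd/(αd₀) = 0.56 / (16×10⁻⁶ × 64.81) = 540.04 K
T_min = 20.8 + 540.04 = 560.84 °C

T = 561 °C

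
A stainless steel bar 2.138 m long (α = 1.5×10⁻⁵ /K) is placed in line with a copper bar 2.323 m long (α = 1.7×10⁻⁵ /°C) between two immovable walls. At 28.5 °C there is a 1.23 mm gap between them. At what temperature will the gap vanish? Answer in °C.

T = 45.7 °C

α₁L₁ = 3.207×10⁻⁵ m/K, α₂L₂ = 3.9491×10⁻⁵ m/K → total 7.1561×10⁻⁵ m/K
ΔT = g/(α₁L₁+α₂L₂) = 1.23×10⁻³ / 7.1561×10⁻⁵ = 17.188 K
T = 28.5 + 17.188 = 45.688 °C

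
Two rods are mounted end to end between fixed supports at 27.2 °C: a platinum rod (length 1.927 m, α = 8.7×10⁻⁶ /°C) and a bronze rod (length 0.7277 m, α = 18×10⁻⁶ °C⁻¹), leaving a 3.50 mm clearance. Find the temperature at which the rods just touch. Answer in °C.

T = 144 °C

α₁L₁ = 1.67649×10⁻⁵ m/K, α₂L₂ = 1.30986×10⁻⁵ m/K → total 2.98635×10⁻⁵ m/K
ΔT = g/(α₁L₁+α₂L₂) = 3.50×10⁻³ / 2.98635×10⁻⁵ = 117.20 K
T = 27.2 + 117.20 = 144.40 °C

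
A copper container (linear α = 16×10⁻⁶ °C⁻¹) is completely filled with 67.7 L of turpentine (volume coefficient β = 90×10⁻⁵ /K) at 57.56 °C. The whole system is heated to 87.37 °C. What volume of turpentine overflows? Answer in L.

The container also expands: β_container ≈ 3α = 4.8×10⁻⁵ /K
Net overflow = V₀(β_liq − 3α_cont)ΔT
β − 3α = 9.00×10⁻⁴ − 4.8×10⁻⁵ = 8.52×10⁻⁴ /K; ΔT = 29.81 K
ΔV = 67.7 × 8.52×10⁻⁴ × 29.81 = 1.72 L

1.72 L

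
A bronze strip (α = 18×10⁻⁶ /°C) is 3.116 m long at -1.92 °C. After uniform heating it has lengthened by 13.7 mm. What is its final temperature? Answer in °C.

T = 242 °C

ΔL = αL₀ΔT ⇒ ΔT = ΔL / (αL₀)
ΔT = 13.7×10⁻³ m / (18×10⁻⁶ × 3.116 m) = 244.26 K
T = -1.92 + 244.26 = 242.34 °C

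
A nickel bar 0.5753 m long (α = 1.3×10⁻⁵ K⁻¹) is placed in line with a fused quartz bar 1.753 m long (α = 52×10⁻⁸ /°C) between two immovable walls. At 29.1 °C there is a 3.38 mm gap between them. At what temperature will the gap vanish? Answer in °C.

T = 432 °C

α₁L₁ = 7.4789×10⁻⁶ m/K, α₂L₂ = 9.1156×10⁻⁷ m/K → total 8.39046×10⁻⁶ m/K
ΔT = g/(α₁L₁+α₂L₂) = 3.38×10⁻³ / 8.39046×10⁻⁶ = 402.84 K
T = 29.1 + 402.84 = 431.94 °C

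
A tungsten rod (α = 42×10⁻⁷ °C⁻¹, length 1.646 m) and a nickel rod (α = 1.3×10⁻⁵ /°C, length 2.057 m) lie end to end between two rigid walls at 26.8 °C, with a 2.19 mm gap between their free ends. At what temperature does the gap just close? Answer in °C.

T = 91.9 °C

α₁L₁ = 6.9132×10⁻⁶ m/K, α₂L₂ = 2.6741×10⁻⁵ m/K → total 3.36542×10⁻⁵ m/K
ΔT = g/(α₁L₁+α₂L₂) = 2.19×10⁻³ / 3.36542×10⁻⁵ = 65.074 K
T = 26.8 + 65.074 = 91.874 °C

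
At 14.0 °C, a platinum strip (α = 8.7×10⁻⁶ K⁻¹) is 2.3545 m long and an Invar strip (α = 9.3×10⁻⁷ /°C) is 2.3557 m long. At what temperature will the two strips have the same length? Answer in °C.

T = 79.60 °C

L₁(1 + α₁ΔT) = L₂(1 + α₂ΔT) ⇒ ΔT = (L₂ − L₁)/(α₁L₁ − α₂L₂)
L₂ − L₁ = 2.3557 − 2.3545 = 1.20×10⁻³ m
α₁L₁ − α₂L₂ = 8.7×10⁻⁶×2.3545 − 9.3×10⁻⁷×2.3557 = 1.8293349×10⁻⁵ m/K
ΔT = 1.20×10⁻³ / 1.8293349×10⁻⁵ = 65.5976 K
T = 14.0 + 65.5976 = 79.5976 °C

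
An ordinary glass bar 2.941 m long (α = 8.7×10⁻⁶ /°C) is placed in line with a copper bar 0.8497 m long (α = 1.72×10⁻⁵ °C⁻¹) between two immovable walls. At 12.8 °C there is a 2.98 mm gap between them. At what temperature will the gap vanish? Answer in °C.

α₁L₁ = 2.55867×10⁻⁵ m/K, α₂L₂ = 1.461484×10⁻⁵ m/K → total 4.020154×10⁻⁵ m/K
ΔT = g/(α₁L₁+α₂L₂) = 2.98×10⁻³ / 4.020154×10⁻⁵ = 74.127 K
T = 12.8 + 74.127 = 86.927 °C

T = 86.9 °C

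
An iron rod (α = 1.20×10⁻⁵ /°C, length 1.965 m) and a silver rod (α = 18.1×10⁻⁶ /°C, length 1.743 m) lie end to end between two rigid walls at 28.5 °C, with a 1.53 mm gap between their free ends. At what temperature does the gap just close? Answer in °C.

T = 56.3 °C

Gap closes when ΔL₁ + ΔL₂ = 1.53 mm = 1.53×10⁻³ m
(α₁L₁ + α₂L₂)ΔT = g
α₁L₁ + α₂L₂ = 1.20×10⁻⁵×1.965 + 18.1×10⁻⁶×1.743 = 5.51283×10⁻⁵ m/K
ΔT = 1.53×10⁻³ / 5.51283×10⁻⁵ = 27.753 K
T = 28.5 + 27.753 = 56.253 °C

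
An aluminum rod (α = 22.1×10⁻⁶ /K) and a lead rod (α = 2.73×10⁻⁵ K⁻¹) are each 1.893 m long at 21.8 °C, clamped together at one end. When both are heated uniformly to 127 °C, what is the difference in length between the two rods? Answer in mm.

1.04 mm

ΔT = 105.2 K
aluminum: ΔL = 22.1×10⁻⁶ × 1.893 m × 105.2 = 4.4011×10⁻³ m = 4.4011 mm
lead: ΔL = 2.73×10⁻⁵ × 1.893 m × 105.2 = 5.4366×10⁻³ m = 5.4366 mm
difference = 5.4366 − 4.4011 = 1.0355 mm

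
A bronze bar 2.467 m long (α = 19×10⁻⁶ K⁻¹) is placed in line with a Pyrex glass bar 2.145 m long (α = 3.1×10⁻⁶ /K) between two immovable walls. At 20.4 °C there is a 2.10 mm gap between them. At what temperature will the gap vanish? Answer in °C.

Gap closes when ΔL₁ + ΔL₂ = 2.10 mm = 2.10×10⁻³ m
(α₁L₁ + α₂L₂)ΔT = g
α₁L₁ + α₂L₂ = 19×10⁻⁶×2.467 + 3.1×10⁻⁶×2.145 = 5.35225×10⁻⁵ m/K
ΔT = 2.10×10⁻³ / 5.35225×10⁻⁵ = 39.236 K
T = 20.4 + 39.236 = 59.636 °C

T = 59.6 °C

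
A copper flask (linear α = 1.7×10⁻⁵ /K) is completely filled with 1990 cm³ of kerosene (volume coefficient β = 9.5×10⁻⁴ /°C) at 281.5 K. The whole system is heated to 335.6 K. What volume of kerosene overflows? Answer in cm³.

96.8 cm³

The flask also expands: β_container ≈ 3α = 5.1×10⁻⁵ /K
Net overflow = V₀(β_liq − 3α_cont)ΔT
β − 3α = 9.50×10⁻⁴ − 5.1×10⁻⁵ = 8.99×10⁻⁴ /K; ΔT = 54.1 K
ΔV = 1990 × 8.99×10⁻⁴ × 54.1 = 96.8 cm³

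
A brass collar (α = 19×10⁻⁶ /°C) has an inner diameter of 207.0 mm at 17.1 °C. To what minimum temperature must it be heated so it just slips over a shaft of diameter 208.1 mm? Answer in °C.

Required Δd = 208.1 − 207.0 = 1.1 mm
Δd = αd₀ΔT ⇒ ΔT = Δd/(αd₀) = 1.1 / (19×10⁻⁶ × 207.0) = 279.68 K
T_min = 17.1 + 279.68 = 296.78 °C

T = 297 °C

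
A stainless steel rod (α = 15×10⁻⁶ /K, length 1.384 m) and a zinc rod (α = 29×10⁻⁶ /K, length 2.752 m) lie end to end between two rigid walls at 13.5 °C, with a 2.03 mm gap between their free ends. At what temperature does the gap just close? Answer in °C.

α₁L₁ = 2.076×10⁻⁵ m/K, α₂L₂ = 7.9808×10⁻⁵ m/K → total 1.00568×10⁻⁴ m/K
ΔT = g/(α₁L₁+α₂L₂) = 2.03×10⁻³ / 1.00568×10⁻⁴ = 20.185 K
T = 13.5 + 20.185 = 33.685 °C

T = 33.7 °C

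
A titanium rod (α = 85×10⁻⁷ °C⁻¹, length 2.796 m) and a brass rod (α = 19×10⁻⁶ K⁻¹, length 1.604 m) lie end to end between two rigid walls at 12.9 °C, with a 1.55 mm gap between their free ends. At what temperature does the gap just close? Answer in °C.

Gap closes when ΔL₁ + ΔL₂ = 1.55 mm = 1.55×10⁻³ m
(α₁L₁ + α₂L₂)ΔT = g
α₁L₁ + α₂L₂ = 85×10⁻⁷×2.796 + 19×10⁻⁶×1.604 = 5.4242×10⁻⁵ m/K
ΔT = 1.55×10⁻³ / 5.4242×10⁻⁵ = 28.576 K
T = 12.9 + 28.576 = 41.476 °C

T = 41.5 °C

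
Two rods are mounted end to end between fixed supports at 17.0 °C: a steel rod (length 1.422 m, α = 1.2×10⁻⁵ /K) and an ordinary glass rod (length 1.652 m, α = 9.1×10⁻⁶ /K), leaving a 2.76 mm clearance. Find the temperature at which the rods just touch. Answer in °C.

Gap closes when ΔL₁ + ΔL₂ = 2.76 mm = 2.76×10⁻³ m
(α₁L₁ + α₂L₂)ΔT = g
α₁L₁ + α₂L₂ = 1.2×10⁻⁵×1.422 + 9.1×10⁻⁶×1.652 = 3.20972×10⁻⁵ m/K
ΔT = 2.76×10⁻³ / 3.20972×10⁻⁵ = 85.99 K
T = 17.0 + 85.99 = 102.99 °C

T = 103 °C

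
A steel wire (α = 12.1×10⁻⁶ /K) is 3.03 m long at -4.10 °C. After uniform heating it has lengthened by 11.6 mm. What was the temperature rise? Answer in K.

ΔL = αL₀ΔT ⇒ ΔT = ΔL / (αL₀)
ΔT = 11.6×10⁻³ m / (12.1×10⁻⁶ × 3.03 m) = 316.40 K

ΔT = 316 K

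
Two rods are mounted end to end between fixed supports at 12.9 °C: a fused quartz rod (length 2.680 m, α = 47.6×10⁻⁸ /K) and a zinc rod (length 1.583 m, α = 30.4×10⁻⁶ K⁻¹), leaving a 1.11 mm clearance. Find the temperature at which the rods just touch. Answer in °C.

T = 35.4 °C

Gap closes when ΔL₁ + ΔL₂ = 1.11 mm = 1.11×10⁻³ m
(α₁L₁ + α₂L₂)ΔT = g
α₁L₁ + α₂L₂ = 47.6×10⁻⁸×2.680 + 30.4×10⁻⁶×1.583 = 4.939888×10⁻⁵ m/K
ΔT = 1.11×10⁻³ / 4.939888×10⁻⁵ = 22.470 K
T = 12.9 + 22.470 = 35.370 °C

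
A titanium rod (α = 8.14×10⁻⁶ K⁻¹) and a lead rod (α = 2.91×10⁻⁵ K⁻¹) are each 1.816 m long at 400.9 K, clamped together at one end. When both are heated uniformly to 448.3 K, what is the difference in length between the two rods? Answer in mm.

1.80 mm

ΔT = 47.4 K
titanium: ΔL = 8.14×10⁻⁶ × 1.816 m × 47.4 = 7.0068×10⁻⁴ m = 0.70068 mm
lead: ΔL = 2.91×10⁻⁵ × 1.816 m × 47.4 = 2.5049×10⁻³ m = 2.5049 mm
difference = 2.5049 − 0.70068 = 1.80422 mm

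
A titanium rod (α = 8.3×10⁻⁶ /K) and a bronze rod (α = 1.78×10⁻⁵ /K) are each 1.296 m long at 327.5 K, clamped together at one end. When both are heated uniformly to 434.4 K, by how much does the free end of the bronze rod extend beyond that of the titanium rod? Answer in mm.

1.32 mm

ΔT = 106.9 K
titanium: ΔL = 8.3×10⁻⁶ × 1.296 m × 106.9 = 1.1499×10⁻³ m = 1.1499 mm
bronze: ΔL = 1.78×10⁻⁵ × 1.296 m × 106.9 = 2.4661×10⁻³ m = 2.4661 mm
difference = 2.4661 − 1.1499 = 1.3162 mm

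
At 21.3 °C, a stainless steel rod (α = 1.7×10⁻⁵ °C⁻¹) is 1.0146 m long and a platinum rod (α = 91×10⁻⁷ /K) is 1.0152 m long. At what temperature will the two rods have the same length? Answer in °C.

L₁(1 + α₁ΔT) = L₂(1 + α₂ΔT) ⇒ ΔT = (L₂ − L₁)/(α₁L₁ − α₂L₂)
L₂ − L₁ = 1.0152 − 1.0146 = 6.00×10⁻⁴ m
α₁L₁ − α₂L₂ = 1.7×10⁻⁵×1.0146 − 91×10⁻⁷×1.0152 = 8.00988×10⁻⁶ m/K
ΔT = 6.00×10⁻⁴ / 8.00988×10⁻⁶ = 74.9075 K
T = 21.3 + 74.9075 = 96.2075 °C

T = 96.21 °C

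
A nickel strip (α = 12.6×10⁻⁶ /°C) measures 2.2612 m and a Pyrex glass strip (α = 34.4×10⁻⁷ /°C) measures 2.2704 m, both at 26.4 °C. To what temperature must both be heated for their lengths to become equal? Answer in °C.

T = 471.3 °C

Equal length when α₁L₁ΔT − α₂L₂ΔT = L₂ − L₁ = 9.20×10⁻³ m
α₁L₁ = 2.849112×10⁻⁵, α₂L₂ = 7.810176×10⁻⁶ → Δ(αL) = 2.0680944×10⁻⁵ m/K
ΔT = 9.20×10⁻³ / 2.0680944×10⁻⁵ = 444.854 K, so T = 26.4 + 444.854 = 471.254 °C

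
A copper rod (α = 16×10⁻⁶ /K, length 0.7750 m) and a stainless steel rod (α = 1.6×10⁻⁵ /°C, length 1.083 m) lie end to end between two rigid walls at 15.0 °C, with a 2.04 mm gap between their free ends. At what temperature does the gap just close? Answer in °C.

α₁L₁ = 1.240×10⁻⁵ m/K, α₂L₂ = 1.7328×10⁻⁵ m/K → total 2.9728×10⁻⁵ m/K
ΔT = g/(α₁L₁+α₂L₂) = 2.04×10⁻³ / 2.9728×10⁻⁵ = 68.622 K
T = 15.0 + 68.622 = 83.622 °C

T = 83.6 °C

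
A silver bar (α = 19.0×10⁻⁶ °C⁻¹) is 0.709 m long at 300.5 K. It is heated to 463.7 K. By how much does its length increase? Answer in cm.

|ΔT| = |463.7 − 300.5| = 163.2 K
ΔL = αL₀ΔT = (19.0×10⁻⁶)(0.709)(163.2) = 2.20×10⁻³ m

ΔL = 0.220 cm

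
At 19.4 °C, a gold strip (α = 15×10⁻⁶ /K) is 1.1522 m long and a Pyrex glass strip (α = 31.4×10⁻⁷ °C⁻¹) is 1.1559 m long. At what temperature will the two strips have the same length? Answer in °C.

T = 290.4 °C

Equal length when α₁L₁ΔT − α₂L₂ΔT = L₂ − L₁ = 3.70×10⁻³ m
α₁L₁ = 1.7283×10⁻⁵, α₂L₂ = 3.629526×10⁻⁶ → Δ(αL) = 1.3653474×10⁻⁵ m/K
ΔT = 3.70×10⁻³ / 1.3653474×10⁻⁵ = 270.993 K, so T = 19.4 + 270.993 = 290.393 °C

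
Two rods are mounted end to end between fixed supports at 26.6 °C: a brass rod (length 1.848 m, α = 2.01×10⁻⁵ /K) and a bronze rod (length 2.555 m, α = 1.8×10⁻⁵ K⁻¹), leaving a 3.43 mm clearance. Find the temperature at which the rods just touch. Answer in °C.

Gap closes when ΔL₁ + ΔL₂ = 3.43 mm = 3.43×10⁻³ m
(α₁L₁ + α₂L₂)ΔT = g
α₁L₁ + α₂L₂ = 2.01×10⁻⁵×1.848 + 1.8×10⁻⁵×2.555 = 8.31348×10⁻⁵ m/K
ΔT = 3.43×10⁻³ / 8.31348×10⁻⁵ = 41.258 K
T = 26.6 + 41.258 = 67.858 °C

T = 67.9 °C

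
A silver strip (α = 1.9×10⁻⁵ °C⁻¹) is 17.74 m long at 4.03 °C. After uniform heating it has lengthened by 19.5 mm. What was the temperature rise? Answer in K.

ΔT = 57.9 K

ΔL = αL₀ΔT ⇒ ΔT = ΔL / (αL₀)
ΔT = 19.5×10⁻³ m / (1.9×10⁻⁵ × 17.74 m) = 57.853 K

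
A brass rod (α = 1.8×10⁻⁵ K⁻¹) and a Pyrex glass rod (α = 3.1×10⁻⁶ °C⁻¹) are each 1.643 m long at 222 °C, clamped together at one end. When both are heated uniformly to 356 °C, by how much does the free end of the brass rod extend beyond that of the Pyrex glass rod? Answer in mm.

3.28 mm

ΔT = 134 K
brass: ΔL = 1.8×10⁻⁵ × 1.643 m × 134 = 3.9629×10⁻³ m = 3.9629 mm
Pyrex glass: ΔL = 3.1×10⁻⁶ × 1.643 m × 134 = 6.8250×10⁻⁴ m = 0.68250 mm
difference = 3.9629 − 0.68250 = 3.2804 mm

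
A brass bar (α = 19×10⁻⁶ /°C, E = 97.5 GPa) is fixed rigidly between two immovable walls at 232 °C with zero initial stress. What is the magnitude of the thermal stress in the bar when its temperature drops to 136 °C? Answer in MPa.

Fully constrained: the free strain ε = αΔT is blocked, so σ = Eε = EαΔT.
|ΔT| = 96 K
σ = 97.5×10⁹ × 19×10⁻⁶ × 96 = 1.78×10⁸ Pa

σ = 178 MPa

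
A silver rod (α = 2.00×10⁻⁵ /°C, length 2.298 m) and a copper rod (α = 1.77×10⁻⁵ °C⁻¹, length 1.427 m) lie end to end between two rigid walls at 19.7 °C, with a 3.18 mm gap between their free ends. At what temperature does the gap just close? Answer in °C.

T = 64.4 °C

Gap closes when ΔL₁ + ΔL₂ = 3.18 mm = 3.18×10⁻³ m
(α₁L₁ + α₂L₂)ΔT = g
α₁L₁ + α₂L₂ = 2.00×10⁻⁵×2.298 + 1.77×10⁻⁵×1.427 = 7.12179×10⁻⁵ m/K
ΔT = 3.18×10⁻³ / 7.12179×10⁻⁵ = 44.652 K
T = 19.7 + 44.652 = 64.352 °C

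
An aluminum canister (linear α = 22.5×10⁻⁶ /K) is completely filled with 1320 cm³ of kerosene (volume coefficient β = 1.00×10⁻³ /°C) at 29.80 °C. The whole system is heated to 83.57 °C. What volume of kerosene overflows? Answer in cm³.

The canister also expands: β_container ≈ 3α = 6.75×10⁻⁵ /K
Net overflow = V₀(β_liq − 3α_cont)ΔT
β − 3α = 1.00×10⁻³ − 6.75×10⁻⁵ = 9.325×10⁻⁴ /K; ΔT = 53.77 K
ΔV = 1320 × 9.325×10⁻⁴ × 53.77 = 66.2 cm³

66.2 cm³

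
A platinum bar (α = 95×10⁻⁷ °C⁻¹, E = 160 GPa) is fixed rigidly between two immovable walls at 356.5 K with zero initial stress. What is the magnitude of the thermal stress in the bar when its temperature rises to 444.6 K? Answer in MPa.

Fully constrained: the free strain ε = αΔT is blocked, so σ = Eε = EαΔT.
|ΔT| = 88.1 K
σ = 160×10⁹ × 95×10⁻⁷ × 88.1 = 1.34×10⁸ Pa

σ = 134 MPa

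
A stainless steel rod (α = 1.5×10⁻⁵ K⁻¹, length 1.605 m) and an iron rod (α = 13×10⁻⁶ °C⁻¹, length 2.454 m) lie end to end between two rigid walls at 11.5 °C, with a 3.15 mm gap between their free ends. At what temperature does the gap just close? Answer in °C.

Gap closes when ΔL₁ + ΔL₂ = 3.15 mm = 3.15×10⁻³ m
(α₁L₁ + α₂L₂)ΔT = g
α₁L₁ + α₂L₂ = 1.5×10⁻⁵×1.605 + 13×10⁻⁶×2.454 = 5.5977×10⁻⁵ m/K
ΔT = 3.15×10⁻³ / 5.5977×10⁻⁵ = 56.273 K
T = 11.5 + 56.273 = 67.773 °C

T = 67.8 °C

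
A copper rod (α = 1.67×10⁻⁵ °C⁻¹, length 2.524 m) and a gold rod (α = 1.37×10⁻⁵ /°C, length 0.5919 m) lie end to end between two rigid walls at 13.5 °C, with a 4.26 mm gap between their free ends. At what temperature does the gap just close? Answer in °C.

T = 98.3 °C

Gap closes when ΔL₁ + ΔL₂ = 4.26 mm = 4.26×10⁻³ m
(α₁L₁ + α₂L₂)ΔT = g
α₁L₁ + α₂L₂ = 1.67×10⁻⁵×2.524 + 1.37×10⁻⁵×0.5919 = 5.025983×10⁻⁵ m/K
ΔT = 4.26×10⁻³ / 5.025983×10⁻⁵ = 84.760 K
T = 13.5 + 84.760 = 98.260 °C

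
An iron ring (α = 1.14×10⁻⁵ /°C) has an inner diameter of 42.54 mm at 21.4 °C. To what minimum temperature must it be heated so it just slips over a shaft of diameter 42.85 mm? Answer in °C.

T = 661 °C

Required Δd = 42.85 − 42.54 = 0.31 mm
Δd = αd₀ΔT ⇒ ΔT = Δd/(αd₀) = 0.31 / (1.14×10⁻⁵ × 42.54) = 639.23 K
T_min = 21.4 + 639.23 = 660.63 °C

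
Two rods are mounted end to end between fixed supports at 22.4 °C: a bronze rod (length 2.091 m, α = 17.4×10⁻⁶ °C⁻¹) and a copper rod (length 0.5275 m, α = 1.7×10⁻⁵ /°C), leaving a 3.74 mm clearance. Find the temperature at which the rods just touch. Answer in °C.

α₁L₁ = 3.63834×10⁻⁵ m/K, α₂L₂ = 8.9675×10⁻⁶ m/K → total 4.53509×10⁻⁵ m/K
ΔT = g/(α₁L₁+α₂L₂) = 3.74×10⁻³ / 4.53509×10⁻⁵ = 82.47 K
T = 22.4 + 82.47 = 104.87 °C

T = 105 °C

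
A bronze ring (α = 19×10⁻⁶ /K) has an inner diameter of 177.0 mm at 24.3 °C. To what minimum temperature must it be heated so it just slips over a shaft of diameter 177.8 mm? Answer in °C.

T = 262 °C

Required Δd = 177.8 − 177.0 = 0.8 mm
Δd = αd₀ΔT ⇒ ΔT = Δd/(αd₀) = 0.8 / (19×10⁻⁶ × 177.0) = 237.88 K
T_min = 24.3 + 237.88 = 262.18 °C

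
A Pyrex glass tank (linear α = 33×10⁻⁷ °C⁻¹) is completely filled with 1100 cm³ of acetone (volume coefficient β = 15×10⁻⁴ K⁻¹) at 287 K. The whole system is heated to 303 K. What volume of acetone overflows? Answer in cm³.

The tank also expands: β_container ≈ 3α = 9.9×10⁻⁶ /K
Net overflow = V₀(β_liq − 3α_cont)ΔT
β − 3α = 1.50×10⁻³ − 9.9×10⁻⁶ = 1.4901×10⁻³ /K; ΔT = 16 K
ΔV = 1100 × 1.4901×10⁻³ × 16 = 26.2 cm³

26.2 cm³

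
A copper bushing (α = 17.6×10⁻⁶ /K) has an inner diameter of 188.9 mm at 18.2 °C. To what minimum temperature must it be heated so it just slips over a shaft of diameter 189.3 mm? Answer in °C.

Required Δd = 189.3 − 188.9 = 0.4 mm
Δd = αd₀ΔT ⇒ ΔT = Δd/(αd₀) = 0.4 / (17.6×10⁻⁶ × 188.9) = 120.31 K
T_min = 18.2 + 120.31 = 138.51 °C

T = 139 °C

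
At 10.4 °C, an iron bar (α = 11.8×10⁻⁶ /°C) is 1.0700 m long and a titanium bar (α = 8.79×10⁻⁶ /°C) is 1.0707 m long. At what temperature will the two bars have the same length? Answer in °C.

T = 228.2 °C

Equal length when α₁L₁ΔT − α₂L₂ΔT = L₂ − L₁ = 7.00×10⁻⁴ m
α₁L₁ = 1.2626×10⁻⁵, α₂L₂ = 9.411453×10⁻⁶ → Δ(αL) = 3.214547×10⁻⁶ m/K
ΔT = 7.00×10⁻⁴ / 3.214547×10⁻⁶ = 217.760 K, so T = 10.4 + 217.760 = 228.160 °C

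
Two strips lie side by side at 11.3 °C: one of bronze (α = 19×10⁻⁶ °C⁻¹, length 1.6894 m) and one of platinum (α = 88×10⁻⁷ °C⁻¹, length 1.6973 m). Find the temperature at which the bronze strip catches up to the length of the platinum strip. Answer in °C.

L₁(1 + α₁ΔT) = L₂(1 + α₂ΔT) ⇒ ΔT = (L₂ − L₁)/(α₁L₁ − α₂L₂)
L₂ − L₁ = 1.6973 − 1.6894 = 7.90×10⁻³ m
α₁L₁ − α₂L₂ = 19×10⁻⁶×1.6894 − 88×10⁻⁷×1.6973 = 1.716236×10⁻⁵ m/K
ΔT = 7.90×10⁻³ / 1.716236×10⁻⁵ = 460.310 K
T = 11.3 + 460.310 = 471.610 °C

T = 471.6 °C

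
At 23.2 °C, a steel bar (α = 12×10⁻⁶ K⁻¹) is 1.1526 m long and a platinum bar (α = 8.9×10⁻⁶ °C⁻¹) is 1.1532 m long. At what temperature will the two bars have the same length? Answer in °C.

Equal length when α₁L₁ΔT − α₂L₂ΔT = L₂ − L₁ = 6.00×10⁻⁴ m
α₁L₁ = 1.38312×10⁻⁵, α₂L₂ = 1.026348×10⁻⁵ → Δ(αL) = 3.56772×10⁻⁶ m/K
ΔT = 6.00×10⁻⁴ / 3.56772×10⁻⁶ = 168.175 K, so T = 23.2 + 168.175 = 191.375 °C

T = 191.4 °C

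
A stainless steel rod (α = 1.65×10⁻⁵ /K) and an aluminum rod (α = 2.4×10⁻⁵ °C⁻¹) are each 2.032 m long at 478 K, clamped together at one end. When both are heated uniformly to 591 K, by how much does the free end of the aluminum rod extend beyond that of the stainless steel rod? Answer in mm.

ΔT = 113 K
stainless steel: ΔL = 1.65×10⁻⁵ × 2.032 m × 113 = 3.7887×10⁻³ m = 3.7887 mm
aluminum: ΔL = 2.4×10⁻⁵ × 2.032 m × 113 = 5.5108×10⁻³ m = 5.5108 mm
difference = 5.5108 − 3.7887 = 1.7221 mm

1.72 mm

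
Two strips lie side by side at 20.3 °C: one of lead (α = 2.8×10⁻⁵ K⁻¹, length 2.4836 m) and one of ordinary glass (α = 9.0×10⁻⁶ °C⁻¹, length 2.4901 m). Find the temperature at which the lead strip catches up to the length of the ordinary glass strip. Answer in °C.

T = 158.2 °C

Equal length when α₁L₁ΔT − α₂L₂ΔT = L₂ − L₁ = 6.50×10⁻³ m
α₁L₁ = 6.95408×10⁻⁵, α₂L₂ = 2.24109×10⁻⁵ → Δ(αL) = 4.71299×10⁻⁵ m/K
ΔT = 6.50×10⁻³ / 4.71299×10⁻⁵ = 137.917 K, so T = 20.3 + 137.917 = 158.217 °C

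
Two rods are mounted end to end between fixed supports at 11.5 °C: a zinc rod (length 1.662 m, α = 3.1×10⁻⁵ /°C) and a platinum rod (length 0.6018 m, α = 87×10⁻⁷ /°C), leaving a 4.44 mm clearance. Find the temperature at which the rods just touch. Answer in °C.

T = 89.7 °C

α₁L₁ = 5.1522×10⁻⁵ m/K, α₂L₂ = 5.23566×10⁻⁶ m/K → total 5.675766×10⁻⁵ m/K
ΔT = g/(α₁L₁+α₂L₂) = 4.44×10⁻³ / 5.675766×10⁻⁵ = 78.227 K
T = 11.5 + 78.227 = 89.727 °C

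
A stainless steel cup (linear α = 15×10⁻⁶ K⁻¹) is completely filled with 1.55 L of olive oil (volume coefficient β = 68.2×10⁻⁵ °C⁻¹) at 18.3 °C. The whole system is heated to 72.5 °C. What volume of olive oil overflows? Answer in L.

0.0535 L

The cup also expands: β_container ≈ 3α = 4.5×10⁻⁵ /K
Net overflow = V₀(β_liq − 3α_cont)ΔT
β − 3α = 6.82×10⁻⁴ − 4.5×10⁻⁵ = 6.37×10⁻⁴ /K; ΔT = 54.2 K
ΔV = 1.55 × 6.37×10⁻⁴ × 54.2 = 0.0535 L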